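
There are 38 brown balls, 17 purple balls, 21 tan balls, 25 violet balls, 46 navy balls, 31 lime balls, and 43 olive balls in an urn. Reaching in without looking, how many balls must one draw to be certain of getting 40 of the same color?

211

In the worst case we take at most 39 of each color, but all 38 brown, all 17 purple, all 21 tan, all 25 violet, and all 31 lime (fewer than 39), giving 38 + 17 + 21 + 25 + 39 + 31 + 39 = 210.
One more ball then forces some color to 40, so 210 + 1 = 211.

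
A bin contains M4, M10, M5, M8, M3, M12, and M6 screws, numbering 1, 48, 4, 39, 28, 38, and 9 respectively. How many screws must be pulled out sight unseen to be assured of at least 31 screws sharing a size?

133

In the worst case we take at most 30 of each size, but all 1 M4, all 4 M5, all 28 M3, and all 9 M6 (fewer than 30), giving 1 + 30 + 4 + 30 + 28 + 30 + 9 = 132.
One more screw then forces some size to 31, so 132 + 1 = 133.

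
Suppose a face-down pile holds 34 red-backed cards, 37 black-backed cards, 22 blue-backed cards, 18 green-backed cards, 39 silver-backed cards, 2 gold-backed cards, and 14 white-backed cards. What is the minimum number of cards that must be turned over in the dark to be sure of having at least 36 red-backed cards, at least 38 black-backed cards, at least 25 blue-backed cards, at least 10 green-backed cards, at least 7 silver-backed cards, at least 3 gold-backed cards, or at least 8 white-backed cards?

Each of the 7 back colors has its own threshold; avoid all of them simultaneously.
The worst case stops just short of every target: all 34 red-backed, 37 black-backed, all 22 blue-backed, 9 green-backed, 6 silver-backed, 2 gold-backed, 7 white-backed — 34 + 37 + 22 + 9 + 6 + 2 + 7 = 117 cards.
One more card must push some back color to its target, so 117 + 1 = 118.

118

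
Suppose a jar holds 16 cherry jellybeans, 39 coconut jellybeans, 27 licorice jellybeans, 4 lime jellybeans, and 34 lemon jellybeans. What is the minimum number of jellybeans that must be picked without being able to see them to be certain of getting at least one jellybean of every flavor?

The hardest flavor to obtain is lime: we could draw every other jellybean first — 120 − 4 = 116 jellybeans — without a single lime one.
The next draw must be lime, so 116 + 1 = 117.

117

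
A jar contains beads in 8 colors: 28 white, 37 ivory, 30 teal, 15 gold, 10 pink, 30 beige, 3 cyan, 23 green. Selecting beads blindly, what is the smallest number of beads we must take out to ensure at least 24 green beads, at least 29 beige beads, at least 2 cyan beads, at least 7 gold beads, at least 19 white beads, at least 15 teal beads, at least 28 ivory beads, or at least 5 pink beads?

The worst case stops just short of every target: 18 white, 27 ivory, 14 teal, 6 gold, 4 pink, 28 beige, 1 cyan, 23 green — 18 + 27 + 14 + 6 + 4 + 28 + 1 + 23 = 121 beads.
One more bead must push some color to its target, so 121 + 1 = 122.

122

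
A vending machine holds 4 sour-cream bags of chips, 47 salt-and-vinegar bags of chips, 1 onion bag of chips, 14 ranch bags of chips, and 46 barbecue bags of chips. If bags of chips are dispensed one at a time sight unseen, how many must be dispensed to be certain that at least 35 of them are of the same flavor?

Treat the 5 flavors as pigeonholes.
In the worst case we take at most 34 of each flavor, but all 4 sour-cream, all 1 onion, and all 14 ranch (fewer than 34), giving 4 + 34 + 1 + 14 + 34 = 87.
One more bag of chips then forces some flavor to 35, so 87 + 1 = 88.

88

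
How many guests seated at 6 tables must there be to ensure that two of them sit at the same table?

There are 6 tables acting as pigeonholes.
With 6 guests we could place one in each, avoiding any repeat.
One more forces some class to hold 2, so 6 + 1 = 7.

7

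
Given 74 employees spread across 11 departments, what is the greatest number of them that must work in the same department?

The 74 employees fall into 11 departments.
If each of the 11 departments held at most 6, the total would be at most 11 × 6 = 66 < 74, a contradiction.
So at least one holds ⌈74/11⌉ = 7.

7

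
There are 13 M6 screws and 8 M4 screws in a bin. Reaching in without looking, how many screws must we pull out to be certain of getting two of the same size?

Treat the 2 sizes as pigeonholes.
The worst case takes 1 screw of each size without reaching 2 of any: 2 × 1 = 2.
The next screw must bring some size to 2, so 2 + 1 = 3.

3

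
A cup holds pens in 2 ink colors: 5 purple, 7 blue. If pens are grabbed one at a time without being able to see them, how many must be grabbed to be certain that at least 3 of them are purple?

The worst case draws every non-purple pen first: 7.
The next 3 draws are then forced to be purple, giving 7 + 3 = 10.

10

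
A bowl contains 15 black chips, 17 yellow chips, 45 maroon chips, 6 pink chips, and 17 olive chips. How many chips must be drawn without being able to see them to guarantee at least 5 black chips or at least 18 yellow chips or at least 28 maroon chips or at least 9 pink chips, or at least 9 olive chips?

63

Each of the 5 colors has its own threshold; avoid all of them simultaneously.
The worst case stops just short of every target: 4 black, 17 yellow, 27 maroon, all 6 pink, 8 olive — 4 + 17 + 27 + 6 + 8 = 62 chips.
One more chip must push some color to its target, so 62 + 1 = 63.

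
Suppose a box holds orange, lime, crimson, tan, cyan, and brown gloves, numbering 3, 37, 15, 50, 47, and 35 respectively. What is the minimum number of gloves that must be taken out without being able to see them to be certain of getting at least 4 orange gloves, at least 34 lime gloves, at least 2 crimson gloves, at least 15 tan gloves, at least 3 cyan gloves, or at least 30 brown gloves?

The worst case stops just short of every target: 3 orange, 33 lime, 1 crimson, 14 tan, 2 cyan, 29 brown — 3 + 33 + 1 + 14 + 2 + 29 = 82 gloves.
One more glove must push some color to its target, so 82 + 1 = 83.

83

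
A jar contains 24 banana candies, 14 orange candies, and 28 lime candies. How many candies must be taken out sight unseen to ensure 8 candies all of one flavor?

The worst case takes 7 candies of each flavor without reaching 8 of any: 3 × 7 = 21.
The next candy must bring some flavor to 8, so 21 + 1 = 22.

22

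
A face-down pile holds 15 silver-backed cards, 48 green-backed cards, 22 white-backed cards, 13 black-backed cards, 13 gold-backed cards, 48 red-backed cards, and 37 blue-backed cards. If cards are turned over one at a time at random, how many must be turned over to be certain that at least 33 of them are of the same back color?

In the worst case we take at most 32 of each back color, but all 15 silver-backed, all 22 white-backed, all 13 black-backed, and all 13 gold-backed (fewer than 32), giving 15 + 32 + 22 + 13 + 13 + 32 + 32 = 159.
One more card then forces some back color to 33, so 159 + 1 = 160.

160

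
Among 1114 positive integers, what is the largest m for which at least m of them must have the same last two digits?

The 1114 positive integers fall into 100 possible two-digit endings.
If each of the 100 possible two-digit endings held at most 11, the total would be at most 100 × 11 = 1100 < 1114, a contradiction.
So at least one holds ⌈1114/100⌉ = 12.

12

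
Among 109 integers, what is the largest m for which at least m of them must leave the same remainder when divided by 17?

7

The 109 integers fall into 17 residue classes modulo 17.
If each of the 17 residue classes modulo 17 held at most 6, the total would be at most 17 × 6 = 102 < 109, a contradiction.
So at least one holds ⌈109/17⌉ = 7.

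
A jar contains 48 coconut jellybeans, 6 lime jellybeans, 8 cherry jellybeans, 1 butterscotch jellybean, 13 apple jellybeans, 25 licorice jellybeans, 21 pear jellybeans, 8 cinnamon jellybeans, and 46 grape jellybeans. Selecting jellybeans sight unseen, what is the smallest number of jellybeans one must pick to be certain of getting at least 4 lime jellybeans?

The worst case draws every non-lime jellybean first: 48 + 8 + 1 + 13 + 25 + 21 + 8 + 46 = 170.
The next 4 draws are then forced to be lime, giving 170 + 4 = 174.

174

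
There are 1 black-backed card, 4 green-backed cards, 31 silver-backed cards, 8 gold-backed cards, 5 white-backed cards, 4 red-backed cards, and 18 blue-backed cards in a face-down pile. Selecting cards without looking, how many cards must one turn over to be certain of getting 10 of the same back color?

41

In the worst case we take at most 9 of each back color, but all 1 black-backed, all 4 green-backed, all 8 gold-backed, all 5 white-backed, and all 4 red-backed (fewer than 9), giving 1 + 4 + 9 + 8 + 5 + 4 + 9 = 40.
One more card then forces some back color to 10, so 40 + 1 = 41.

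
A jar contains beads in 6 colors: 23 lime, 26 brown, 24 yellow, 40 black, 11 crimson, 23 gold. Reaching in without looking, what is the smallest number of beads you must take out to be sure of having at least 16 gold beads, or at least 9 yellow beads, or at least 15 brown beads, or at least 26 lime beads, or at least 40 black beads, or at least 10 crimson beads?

Each of the 6 colors has its own threshold; avoid all of them simultaneously.
The worst case stops just short of every target: all 23 lime, 14 brown, 8 yellow, 39 black, 9 crimson, 15 gold — 23 + 14 + 8 + 39 + 9 + 15 = 108 beads.
One more bead must push some color to its target, so 108 + 1 = 109.

109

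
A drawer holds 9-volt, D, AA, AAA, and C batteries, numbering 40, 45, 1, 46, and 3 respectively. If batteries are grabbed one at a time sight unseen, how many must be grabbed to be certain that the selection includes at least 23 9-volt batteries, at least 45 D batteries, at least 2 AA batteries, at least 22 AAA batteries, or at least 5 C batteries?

The worst case stops just short of every target: 22 9-volt, 44 D, 1 AA, 21 AAA, all 3 C — 22 + 44 + 1 + 21 + 3 = 91 batteries.
One more battery must push some type to its target, so 91 + 1 = 92.

92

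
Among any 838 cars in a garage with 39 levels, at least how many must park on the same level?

22

If each of the 39 levels held at most 21, the total would be at most 39 × 21 = 819 < 838, a contradiction.
So at least one holds ⌈838/39⌉ = 22.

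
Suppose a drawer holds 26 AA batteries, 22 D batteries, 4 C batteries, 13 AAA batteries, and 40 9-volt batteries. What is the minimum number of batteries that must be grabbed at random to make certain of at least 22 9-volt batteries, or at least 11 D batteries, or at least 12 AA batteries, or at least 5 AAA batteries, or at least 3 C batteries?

Each of the 5 types has its own threshold; avoid all of them simultaneously.
The worst case stops just short of every target: 11 AA, 10 D, 2 C, 4 AAA, 21 9-volt — 11 + 10 + 2 + 4 + 21 = 48 batteries.
One more battery must push some type to its target, so 48 + 1 = 49.

49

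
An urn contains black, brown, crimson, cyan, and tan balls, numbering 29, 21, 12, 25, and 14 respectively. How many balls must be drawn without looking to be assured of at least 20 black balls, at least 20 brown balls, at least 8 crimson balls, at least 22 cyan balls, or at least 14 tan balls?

Each of the 5 colors has its own threshold; avoid all of them simultaneously.
The worst case stops just short of every target: 19 black, 19 brown, 7 crimson, 21 cyan, 13 tan — 19 + 19 + 7 + 21 + 13 = 79 balls.
One more ball must push some color to its target, so 79 + 1 = 80.

80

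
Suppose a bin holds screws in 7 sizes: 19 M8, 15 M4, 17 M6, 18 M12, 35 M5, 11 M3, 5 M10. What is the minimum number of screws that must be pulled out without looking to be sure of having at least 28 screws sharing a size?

113

Treat the 7 sizes as pigeonholes.
In the worst case we take at most 27 of each size, but all 19 M8, all 15 M4, all 17 M6, all 18 M12, all 11 M3, and all 5 M10 (fewer than 27), giving 19 + 15 + 17 + 18 + 27 + 11 + 5 = 112.
One more screw then forces some size to 28, so 112 + 1 = 113.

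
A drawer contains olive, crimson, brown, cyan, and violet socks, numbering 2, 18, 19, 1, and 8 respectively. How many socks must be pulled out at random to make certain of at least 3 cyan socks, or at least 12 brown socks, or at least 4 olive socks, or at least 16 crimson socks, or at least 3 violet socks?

32

The worst case stops just short of every target: all 2 olive, 15 crimson, 11 brown, all 1 cyan, 2 violet — 2 + 15 + 11 + 1 + 2 = 31 socks.
One more sock must push some color to its target, so 31 + 1 = 32.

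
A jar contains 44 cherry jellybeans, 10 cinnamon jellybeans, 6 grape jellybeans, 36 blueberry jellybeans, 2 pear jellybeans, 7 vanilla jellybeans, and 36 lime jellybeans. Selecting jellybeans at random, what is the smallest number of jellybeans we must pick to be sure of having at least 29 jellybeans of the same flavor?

110

In the worst case we take at most 28 of each flavor, but all 10 cinnamon, all 6 grape, all 2 pear, and all 7 vanilla (fewer than 28), giving 28 + 10 + 6 + 28 + 2 + 7 + 28 = 109.
One more jellybean then forces some flavor to 29, so 109 + 1 = 110.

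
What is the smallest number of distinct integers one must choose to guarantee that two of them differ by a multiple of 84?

85

Use the pigeonhole principle on residue classes: two integers differ by a multiple of 84 exactly when they share a remainder mod 84.
There are 84 residue classes mod 84, so 84 integers can all lie in distinct classes.
One more integer must repeat a residue, giving a difference divisible by 84. So n = 84 + 1 = 85.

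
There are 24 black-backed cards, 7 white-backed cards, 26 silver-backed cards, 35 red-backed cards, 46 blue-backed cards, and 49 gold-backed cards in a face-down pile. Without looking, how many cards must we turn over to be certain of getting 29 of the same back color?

142

In the worst case we take at most 28 of each back color, but all 24 black-backed, all 7 white-backed, and all 26 silver-backed (fewer than 28), giving 24 + 7 + 26 + 28 + 28 + 28 = 141.
One more card then forces some back color to 29, so 141 + 1 = 142.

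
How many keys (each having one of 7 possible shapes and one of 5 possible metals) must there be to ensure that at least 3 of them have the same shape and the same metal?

71

There are 7 × 5 = 35 (shape, metal) combinations acting as pigeonholes.
With 35 × 2 = 70 keys we could place exactly 2 in each, with no (shape, metal) pair reaching 3.
One more forces some (shape, metal) pair to hold 3, so 70 + 1 = 71.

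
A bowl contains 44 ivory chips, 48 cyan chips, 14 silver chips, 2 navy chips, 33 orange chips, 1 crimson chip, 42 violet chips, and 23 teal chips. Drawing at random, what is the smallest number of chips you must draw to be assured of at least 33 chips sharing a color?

In the worst case we take at most 32 of each color, but all 14 silver, all 2 navy, all 1 crimson, and all 23 teal (fewer than 32), giving 32 + 32 + 14 + 2 + 32 + 1 + 32 + 23 = 168.
One more chip then forces some color to 33, so 168 + 1 = 169.

169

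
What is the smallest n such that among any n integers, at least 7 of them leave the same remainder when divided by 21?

There are 21 residue classes modulo 21 acting as pigeonholes.
With 21 × 6 = 126 integers we could place exactly 6 in each, with no class reaching 7.
One more forces some class to hold 7, so 126 + 1 = 127.

127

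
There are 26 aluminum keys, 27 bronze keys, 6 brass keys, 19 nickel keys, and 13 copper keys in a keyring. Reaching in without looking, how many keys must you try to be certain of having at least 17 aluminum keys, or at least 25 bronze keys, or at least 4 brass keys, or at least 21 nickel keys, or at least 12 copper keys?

The worst case stops just short of every target: 16 aluminum, 24 bronze, 3 brass, all 19 nickel, 11 copper — 16 + 24 + 3 + 19 + 11 = 73 keys.
One more key must push some type to its target, so 73 + 1 = 74.

74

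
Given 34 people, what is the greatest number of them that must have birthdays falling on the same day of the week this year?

There are 7 days of the week, which serve as the pigeonholes.
If each of the 7 days of the week held at most 4, the total would be at most 7 × 4 = 28 < 34, a contradiction.
So at least one holds ⌈34/7⌉ = 5.

5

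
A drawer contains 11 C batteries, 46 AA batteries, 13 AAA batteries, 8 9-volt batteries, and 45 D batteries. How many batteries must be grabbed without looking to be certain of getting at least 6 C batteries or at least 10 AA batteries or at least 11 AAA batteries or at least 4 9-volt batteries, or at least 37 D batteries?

64

The worst case stops just short of every target: 5 C, 9 AA, 10 AAA, 3 9-volt, 36 D — 5 + 9 + 10 + 3 + 36 = 63 batteries.
One more battery must push some type to its target, so 63 + 1 = 64.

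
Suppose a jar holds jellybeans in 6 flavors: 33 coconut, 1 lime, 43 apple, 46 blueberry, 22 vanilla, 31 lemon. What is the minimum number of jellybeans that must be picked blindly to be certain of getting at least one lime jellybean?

The worst case draws every non-lime jellybean first: 33 + 43 + 46 + 22 + 31 = 175.
The next draw is then forced to be lime, giving 175 + 1 = 176.

176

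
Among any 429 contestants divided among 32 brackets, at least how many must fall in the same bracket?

14

The 429 contestants fall into 32 brackets.
If each of the 32 brackets held at most 13, the total would be at most 32 × 13 = 416 < 429, a contradiction.
So at least one holds ⌈429/32⌉ = 14.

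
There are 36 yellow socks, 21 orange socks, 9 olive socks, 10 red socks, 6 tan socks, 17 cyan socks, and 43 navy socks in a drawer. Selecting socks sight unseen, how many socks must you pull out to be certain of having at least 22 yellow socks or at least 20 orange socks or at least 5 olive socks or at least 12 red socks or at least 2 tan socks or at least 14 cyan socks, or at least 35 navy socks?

The worst case stops just short of every target: 21 yellow, 19 orange, 4 olive, all 10 red, 1 tan, 13 cyan, 34 navy — 21 + 19 + 4 + 10 + 1 + 13 + 34 = 102 socks.
One more sock must push some color to its target, so 102 + 1 = 103.

103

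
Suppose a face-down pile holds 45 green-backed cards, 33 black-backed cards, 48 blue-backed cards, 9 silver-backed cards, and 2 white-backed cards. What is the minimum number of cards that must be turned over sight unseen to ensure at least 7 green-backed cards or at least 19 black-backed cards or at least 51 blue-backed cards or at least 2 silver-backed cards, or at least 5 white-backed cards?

The worst case stops just short of every target: 6 green-backed, 18 black-backed, all 48 blue-backed, 1 silver-backed, all 2 white-backed — 6 + 18 + 48 + 1 + 2 = 75 cards.
One more card must push some back color to its target, so 75 + 1 = 76.

76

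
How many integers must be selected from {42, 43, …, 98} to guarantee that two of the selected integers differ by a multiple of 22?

Use the pigeonhole principle on residue classes: group the integers by remainder mod 22; there are 22 residue classes, each nonempty in this range.
Choosing one from each class (22 integers) avoids any shared remainder.
One more choice must repeat a class, so two differ by a multiple of 22. Hence 22 + 1 = 23.

23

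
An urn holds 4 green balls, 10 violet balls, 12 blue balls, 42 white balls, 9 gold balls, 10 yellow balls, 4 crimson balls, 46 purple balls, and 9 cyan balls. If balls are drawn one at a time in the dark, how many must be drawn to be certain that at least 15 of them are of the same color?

Treat the 9 colors as pigeonholes.
In the worst case we take at most 14 of each color, but all 4 green, all 10 violet, all 12 blue, all 9 gold, all 10 yellow, all 4 crimson, and all 9 cyan (fewer than 14), giving 4 + 10 + 12 + 14 + 9 + 10 + 4 + 14 + 9 = 86.
One more ball then forces some color to 15, so 86 + 1 = 87.

87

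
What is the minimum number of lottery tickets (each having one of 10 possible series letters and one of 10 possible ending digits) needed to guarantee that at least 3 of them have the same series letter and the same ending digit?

There are 10 × 10 = 100 (series letter, ending digit) combinations acting as pigeonholes.
With 100 × 2 = 200 lottery tickets we could place exactly 2 in each, with no (series letter, ending digit) pair reaching 3.
One more forces some (series letter, ending digit) pair to hold 3, so 200 + 1 = 201.

201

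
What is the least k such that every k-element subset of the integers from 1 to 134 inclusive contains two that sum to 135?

Partition {1, …, 134} into 67 pairs: {1,134}, {2,133}, …, {67,68}.
Choosing 67 integers — say the integers 1 through 67 — takes one from each pair and avoids the property.
Choosing 68 forces two into the same pair by pigeonhole, and those sum to 135. So 68.

68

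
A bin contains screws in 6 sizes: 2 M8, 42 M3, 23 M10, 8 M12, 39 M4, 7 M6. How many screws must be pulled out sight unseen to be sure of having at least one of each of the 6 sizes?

120

The hardest size to obtain is M8: we could draw every other screw first — 121 − 2 = 119 screws — without a single M8 one.
The next draw must be M8, so 119 + 1 = 120.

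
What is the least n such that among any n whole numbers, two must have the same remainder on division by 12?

13

Two integers differ by a multiple of 12 exactly when they share a remainder mod 12.
There are 12 residue classes mod 12, so 12 integers can all lie in distinct classes.
One more integer must repeat a residue, giving a difference divisible by 12. So n = 12 + 1 = 13.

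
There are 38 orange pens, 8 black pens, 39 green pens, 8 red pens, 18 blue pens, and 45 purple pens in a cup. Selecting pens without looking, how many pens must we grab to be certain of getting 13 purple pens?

124

The worst case draws every non-purple pen first: 38 + 8 + 39 + 8 + 18 = 111.
The next 13 draws are then forced to be purple, giving 111 + 13 = 124.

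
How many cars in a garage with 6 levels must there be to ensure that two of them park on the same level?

7

There are 6 levels acting as pigeonholes.
With 6 cars we could place one in each, avoiding any repeat.
One more forces some class to hold 2, so 6 + 1 = 7.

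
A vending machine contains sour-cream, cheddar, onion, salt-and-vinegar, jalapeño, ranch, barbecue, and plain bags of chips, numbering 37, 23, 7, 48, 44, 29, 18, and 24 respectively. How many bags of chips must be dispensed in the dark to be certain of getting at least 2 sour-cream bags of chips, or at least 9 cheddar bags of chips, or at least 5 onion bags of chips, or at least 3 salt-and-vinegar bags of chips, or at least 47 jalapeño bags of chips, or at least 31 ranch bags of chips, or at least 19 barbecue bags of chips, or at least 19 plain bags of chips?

Each of the 8 flavors has its own threshold; avoid all of them simultaneously.
The worst case stops just short of every target: 1 sour-cream, 8 cheddar, 4 onion, 2 salt-and-vinegar, all 44 jalapeño, all 29 ranch, 18 barbecue, 18 plain — 1 + 8 + 4 + 2 + 44 + 29 + 18 + 18 = 124 bags of chips.
One more bag of chips must push some flavor to its target, so 124 + 1 = 125.

125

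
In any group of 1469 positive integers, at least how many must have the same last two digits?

15

There are 100 possible two-digit endings, which serve as the pigeonholes.
If each of the 100 possible two-digit endings held at most 14, the total would be at most 100 × 14 = 1400 < 1469, a contradiction.
So at least one holds ⌈1469/100⌉ = 15.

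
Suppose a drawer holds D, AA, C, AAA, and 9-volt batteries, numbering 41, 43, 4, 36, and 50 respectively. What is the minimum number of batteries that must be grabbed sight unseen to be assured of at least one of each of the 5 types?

The hardest type to obtain is C: we could draw every other battery first — 174 − 4 = 170 batteries — without a single C one.
The next draw must be C, so 170 + 1 = 171.

171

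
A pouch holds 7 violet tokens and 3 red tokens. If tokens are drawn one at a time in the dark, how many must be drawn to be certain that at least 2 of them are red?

9

The worst case draws every non-red token first: 7.
The next 2 draws are then forced to be red, giving 7 + 2 = 9.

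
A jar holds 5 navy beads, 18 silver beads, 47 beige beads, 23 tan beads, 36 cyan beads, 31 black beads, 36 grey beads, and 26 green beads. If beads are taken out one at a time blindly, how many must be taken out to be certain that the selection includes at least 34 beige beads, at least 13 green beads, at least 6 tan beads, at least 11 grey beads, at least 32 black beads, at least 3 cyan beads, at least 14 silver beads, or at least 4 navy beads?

110

The worst case stops just short of every target: 3 navy, 13 silver, 33 beige, 5 tan, 2 cyan, 31 black, 10 grey, 12 green — 3 + 13 + 33 + 5 + 2 + 31 + 10 + 12 = 109 beads.
One more bead must push some color to its target, so 109 + 1 = 110.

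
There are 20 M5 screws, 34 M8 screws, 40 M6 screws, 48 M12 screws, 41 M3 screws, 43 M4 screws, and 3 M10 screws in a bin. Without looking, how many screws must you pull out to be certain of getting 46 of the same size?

In the worst case we take at most 45 of each size, but all 20 M5, all 34 M8, all 40 M6, all 41 M3, all 43 M4, and all 3 M10 (fewer than 45), giving 20 + 34 + 40 + 45 + 41 + 43 + 3 = 226.
One more screw then forces some size to 46, so 226 + 1 = 227.

227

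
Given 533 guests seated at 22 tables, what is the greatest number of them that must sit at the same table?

25

The 533 guests fall into 22 tables.
If each of the 22 tables held at most 24, the total would be at most 22 × 24 = 528 < 533, a contradiction.
So at least one holds ⌈533/22⌉ = 25.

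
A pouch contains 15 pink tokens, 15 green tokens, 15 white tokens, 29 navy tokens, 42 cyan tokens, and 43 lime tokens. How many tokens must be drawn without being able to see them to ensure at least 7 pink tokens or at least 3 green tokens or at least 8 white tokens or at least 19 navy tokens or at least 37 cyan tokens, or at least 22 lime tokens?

The worst case stops just short of every target: 6 pink, 2 green, 7 white, 18 navy, 36 cyan, 21 lime — 6 + 2 + 7 + 18 + 36 + 21 = 90 tokens.
One more token must push some color to its target, so 90 + 1 = 91.

91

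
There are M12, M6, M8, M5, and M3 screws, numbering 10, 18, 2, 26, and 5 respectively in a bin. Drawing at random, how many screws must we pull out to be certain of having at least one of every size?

60

The hardest size to obtain is M8: we could draw every other screw first — 61 − 2 = 59 screws — without a single M8 one.
The next draw must be M8, so 59 + 1 = 60.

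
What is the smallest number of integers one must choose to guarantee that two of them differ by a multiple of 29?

Use the pigeonhole principle on residue classes: two integers differ by a multiple of 29 exactly when they share a remainder mod 29.
There are 29 residue classes mod 29, so 29 integers can all lie in distinct classes.
One more integer must repeat a residue, giving a difference divisible by 29. So n = 29 + 1 = 30.

30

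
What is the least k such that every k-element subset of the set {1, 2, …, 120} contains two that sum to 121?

61

Partition {1, …, 120} into 60 pairs: {1,120}, {2,119}, …, {60,61}.
Choosing 60 integers — say the integers 1 through 60 — takes one from each pair and avoids the property.
Choosing 61 forces two into the same pair by pigeonhole, and those sum to 121. So 61.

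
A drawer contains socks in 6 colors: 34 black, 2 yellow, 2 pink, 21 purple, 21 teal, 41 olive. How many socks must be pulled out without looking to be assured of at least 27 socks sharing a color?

Treat the 6 colors as pigeonholes.
In the worst case we take at most 26 of each color, but all 2 yellow, all 2 pink, all 21 purple, and all 21 teal (fewer than 26), giving 26 + 2 + 2 + 21 + 21 + 26 = 98.
One more sock then forces some color to 27, so 98 + 1 = 99.

99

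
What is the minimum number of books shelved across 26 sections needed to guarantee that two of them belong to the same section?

There are 26 sections acting as pigeonholes.
With 26 books we could place one in each, avoiding any repeat.
One more forces some class to hold 2, so 26 + 1 = 27.

27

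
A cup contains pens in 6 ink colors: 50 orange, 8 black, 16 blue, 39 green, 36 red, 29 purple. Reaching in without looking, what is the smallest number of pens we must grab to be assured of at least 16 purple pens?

165

The worst case draws every non-purple pen first: 50 + 8 + 16 + 39 + 36 = 149.
The next 16 draws are then forced to be purple, giving 149 + 16 = 165.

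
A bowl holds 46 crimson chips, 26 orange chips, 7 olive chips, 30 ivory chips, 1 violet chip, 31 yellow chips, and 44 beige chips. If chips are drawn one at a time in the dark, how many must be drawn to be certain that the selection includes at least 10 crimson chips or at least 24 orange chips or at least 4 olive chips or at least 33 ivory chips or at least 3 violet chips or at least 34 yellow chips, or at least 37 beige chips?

134

The worst case stops just short of every target: 9 crimson, 23 orange, 3 olive, all 30 ivory, all 1 violet, all 31 yellow, 36 beige — 9 + 23 + 3 + 30 + 1 + 31 + 36 = 133 chips.
One more chip must push some color to its target, so 133 + 1 = 134.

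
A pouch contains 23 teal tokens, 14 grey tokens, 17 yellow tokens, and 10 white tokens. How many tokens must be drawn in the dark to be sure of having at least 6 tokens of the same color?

21

Treat the 4 colors as pigeonholes.
The worst case takes 5 tokens of each color without reaching 6 of any: 4 × 5 = 20.
The next token must bring some color to 6, so 20 + 1 = 21.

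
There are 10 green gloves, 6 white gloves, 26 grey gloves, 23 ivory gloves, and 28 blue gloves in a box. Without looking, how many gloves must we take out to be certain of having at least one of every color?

The hardest color to obtain is white: we could draw every other glove first — 93 − 6 = 87 gloves — without a single white one.
The next draw must be white, so 87 + 1 = 88.

88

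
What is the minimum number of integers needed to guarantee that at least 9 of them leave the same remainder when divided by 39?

There are 39 residue classes modulo 39 acting as pigeonholes.
With 39 × 8 = 312 integers we could place exactly 8 in each, with no class reaching 9.
One more forces some class to hold 9, so 312 + 1 = 313.

313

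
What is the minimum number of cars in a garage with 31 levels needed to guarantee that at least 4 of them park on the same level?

There are 31 levels acting as pigeonholes.
With 31 × 3 = 93 cars we could place exactly 3 in each, with no class reaching 4.
One more forces some class to hold 4, so 93 + 1 = 94.

94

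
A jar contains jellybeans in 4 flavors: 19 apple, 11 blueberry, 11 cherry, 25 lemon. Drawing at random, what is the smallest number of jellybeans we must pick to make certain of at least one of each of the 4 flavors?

The hardest flavor to obtain is blueberry: we could draw every other jellybean first — 66 − 11 = 55 jellybeans — without a single blueberry one.
The next draw must be blueberry, so 55 + 1 = 56.

56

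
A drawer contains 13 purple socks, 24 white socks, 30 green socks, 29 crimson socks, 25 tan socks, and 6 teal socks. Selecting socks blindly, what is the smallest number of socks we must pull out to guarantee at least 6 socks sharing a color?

31

Treat the 6 colors as pigeonholes.
The worst case takes 5 socks of each color without reaching 6 of any: 6 × 5 = 30.
The next sock must bring some color to 6, so 30 + 1 = 31.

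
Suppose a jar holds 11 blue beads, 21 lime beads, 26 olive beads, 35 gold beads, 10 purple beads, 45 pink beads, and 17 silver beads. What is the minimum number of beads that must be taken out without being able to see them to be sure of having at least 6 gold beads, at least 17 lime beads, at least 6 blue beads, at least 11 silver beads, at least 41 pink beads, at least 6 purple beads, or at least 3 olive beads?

84

The worst case stops just short of every target: 5 blue, 16 lime, 2 olive, 5 gold, 5 purple, 40 pink, 10 silver — 5 + 16 + 2 + 5 + 5 + 40 + 10 = 83 beads.
One more bead must push some color to its target, so 83 + 1 = 84.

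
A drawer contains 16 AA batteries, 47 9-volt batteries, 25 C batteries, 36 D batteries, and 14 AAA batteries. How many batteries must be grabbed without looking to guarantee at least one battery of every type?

125

The hardest type to obtain is AAA: we could draw every other battery first — 138 − 14 = 124 batteries — without a single AAA one.
The next draw must be AAA, so 124 + 1 = 125.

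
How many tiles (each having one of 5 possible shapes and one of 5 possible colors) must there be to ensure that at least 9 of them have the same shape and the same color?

There are 5 × 5 = 25 (shape, color) combinations acting as pigeonholes.
With 25 × 8 = 200 tiles we could place exactly 8 in each, with no (shape, color) pair reaching 9.
One more forces some (shape, color) pair to hold 9, so 200 + 1 = 201.

201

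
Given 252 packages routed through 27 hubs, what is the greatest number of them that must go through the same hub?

The 252 packages fall into 27 hubs.
If each of the 27 hubs held at most 9, the total would be at most 27 × 9 = 243 < 252, a contradiction.
So at least one holds ⌈252/27⌉ = 10.

10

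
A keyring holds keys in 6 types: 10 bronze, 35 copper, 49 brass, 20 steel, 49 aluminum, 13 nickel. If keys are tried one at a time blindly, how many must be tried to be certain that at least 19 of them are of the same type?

96

Treat the 6 types as pigeonholes.
In the worst case we take at most 18 of each type, but all 10 bronze and all 13 nickel (fewer than 18), giving 10 + 18 + 18 + 18 + 18 + 13 = 95.
One more key then forces some type to 19, so 95 + 1 = 96.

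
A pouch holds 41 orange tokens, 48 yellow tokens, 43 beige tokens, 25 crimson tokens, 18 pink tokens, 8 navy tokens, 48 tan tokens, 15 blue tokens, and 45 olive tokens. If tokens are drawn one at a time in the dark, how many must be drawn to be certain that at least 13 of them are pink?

286

The worst case draws every non-pink token first: 41 + 48 + 43 + 25 + 8 + 48 + 15 + 45 = 273.
The next 13 draws are then forced to be pink, giving 273 + 13 = 286.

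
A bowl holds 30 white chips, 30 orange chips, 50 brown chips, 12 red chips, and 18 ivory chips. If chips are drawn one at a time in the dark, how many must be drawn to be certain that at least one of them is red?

The worst case draws every non-red chip first: 30 + 30 + 50 + 18 = 128.
The next draw is then forced to be red, giving 128 + 1 = 129.

129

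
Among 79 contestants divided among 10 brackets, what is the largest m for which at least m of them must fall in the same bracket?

The 79 contestants fall into 10 brackets.
If each of the 10 brackets held at most 7, the total would be at most 10 × 7 = 70 < 79, a contradiction.
So at least one holds ⌈79/10⌉ = 8.

8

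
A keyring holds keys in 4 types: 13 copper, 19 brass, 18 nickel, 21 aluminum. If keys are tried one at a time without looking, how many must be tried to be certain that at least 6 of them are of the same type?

The worst case takes 5 keys of each type without reaching 6 of any: 4 × 5 = 20.
The next key must bring some type to 6, so 20 + 1 = 21.

21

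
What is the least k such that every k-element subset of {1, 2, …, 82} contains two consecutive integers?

Partition {1, …, 82} into 41 pairs: {1,2}, {3,4}, …, {81,82}.
Choosing 41 integers — say the 41 even numbers 2, 4, …, 82 — takes one from each pair and avoids the property.
Choosing 42 forces two into the same pair by pigeonhole, and those are consecutive. So 42.

42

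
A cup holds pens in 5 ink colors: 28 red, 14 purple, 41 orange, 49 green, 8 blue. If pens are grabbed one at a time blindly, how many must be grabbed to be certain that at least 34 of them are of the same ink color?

117

In the worst case we take at most 33 of each ink color, but all 28 red, all 14 purple, and all 8 blue (fewer than 33), giving 28 + 14 + 33 + 33 + 8 = 116.
One more pen then forces some ink color to 34, so 116 + 1 = 117.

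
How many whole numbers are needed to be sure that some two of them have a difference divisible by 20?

Use the pigeonhole principle on residue classes: two integers differ by a multiple of 20 exactly when they share a remainder mod 20.
There are 20 residue classes mod 20, so 20 integers can all lie in distinct classes.
One more integer must repeat a residue, giving a difference divisible by 20. So n = 20 + 1 = 21.

21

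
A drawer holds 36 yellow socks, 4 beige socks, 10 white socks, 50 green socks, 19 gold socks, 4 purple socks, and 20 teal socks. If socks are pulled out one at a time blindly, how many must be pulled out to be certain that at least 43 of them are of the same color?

136

Treat the 7 colors as pigeonholes.
In the worst case we take at most 42 of each color, but all 36 yellow, all 4 beige, all 10 white, all 19 gold, all 4 purple, and all 20 teal (fewer than 42), giving 36 + 4 + 10 + 42 + 19 + 4 + 20 = 135.
One more sock then forces some color to 43, so 135 + 1 = 136.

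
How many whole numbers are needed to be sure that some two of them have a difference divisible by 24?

Two integers differ by a multiple of 24 exactly when they share a remainder mod 24.
There are 24 residue classes mod 24, so 24 integers can all lie in distinct classes.
One more integer must repeat a residue, giving a difference divisible by 24. So n = 24 + 1 = 25.

25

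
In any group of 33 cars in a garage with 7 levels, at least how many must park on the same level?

If each of the 7 levels held at most 4, the total would be at most 7 × 4 = 28 < 33, a contradiction.
So at least one holds ⌈33/7⌉ = 5.

5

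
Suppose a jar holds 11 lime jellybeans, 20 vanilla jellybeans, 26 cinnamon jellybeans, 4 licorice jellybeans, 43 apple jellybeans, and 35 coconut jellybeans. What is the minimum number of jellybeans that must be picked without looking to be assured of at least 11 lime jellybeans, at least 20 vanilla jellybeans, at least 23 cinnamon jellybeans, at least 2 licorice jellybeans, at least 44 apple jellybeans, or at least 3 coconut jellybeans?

98

The worst case stops just short of every target: 10 lime, 19 vanilla, 22 cinnamon, 1 licorice, 43 apple, 2 coconut — 10 + 19 + 22 + 1 + 43 + 2 = 97 jellybeans.
One more jellybean must push some flavor to its target, so 97 + 1 = 98.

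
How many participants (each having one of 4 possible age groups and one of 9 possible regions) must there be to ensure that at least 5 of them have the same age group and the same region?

145

There are 4 × 9 = 36 (age group, region) combinations acting as pigeonholes.
With 36 × 4 = 144 participants we could place exactly 4 in each, with no (age group, region) pair reaching 5.
One more forces some (age group, region) pair to hold 5, so 144 + 1 = 145.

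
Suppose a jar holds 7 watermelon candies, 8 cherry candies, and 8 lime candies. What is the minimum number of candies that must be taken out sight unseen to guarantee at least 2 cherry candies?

17

The worst case draws every non-cherry candy first: 7 + 8 = 15.
The next 2 draws are then forced to be cherry, giving 15 + 2 = 17.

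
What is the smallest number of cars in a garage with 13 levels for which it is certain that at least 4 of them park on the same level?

There are 13 levels acting as pigeonholes.
With 13 × 3 = 39 cars we could place exactly 3 in each, with no class reaching 4.
One more forces some class to hold 4, so 39 + 1 = 40.

40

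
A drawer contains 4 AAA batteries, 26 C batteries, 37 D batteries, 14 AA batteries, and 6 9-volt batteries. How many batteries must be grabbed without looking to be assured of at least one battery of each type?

84

The hardest type to obtain is AAA: we could draw every other battery first — 87 − 4 = 83 batteries — without a single AAA one.
The next draw must be AAA, so 83 + 1 = 84.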